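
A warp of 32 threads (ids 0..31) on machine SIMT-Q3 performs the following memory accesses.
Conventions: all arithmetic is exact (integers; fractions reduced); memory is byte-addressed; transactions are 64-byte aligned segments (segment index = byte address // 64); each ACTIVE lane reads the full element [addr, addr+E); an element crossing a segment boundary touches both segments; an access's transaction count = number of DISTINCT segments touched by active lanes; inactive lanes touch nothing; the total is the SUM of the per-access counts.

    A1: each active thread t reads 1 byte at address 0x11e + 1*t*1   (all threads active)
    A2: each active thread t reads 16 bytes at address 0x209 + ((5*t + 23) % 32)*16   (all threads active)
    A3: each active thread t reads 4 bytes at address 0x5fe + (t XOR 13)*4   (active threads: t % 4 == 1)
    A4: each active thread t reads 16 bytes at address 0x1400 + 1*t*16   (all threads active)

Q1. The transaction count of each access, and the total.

A1: 1 transaction
A2: 9 transactions
A3: 3 transactions
A4: 8 transactions

Answer: 1,9,3,8; total 21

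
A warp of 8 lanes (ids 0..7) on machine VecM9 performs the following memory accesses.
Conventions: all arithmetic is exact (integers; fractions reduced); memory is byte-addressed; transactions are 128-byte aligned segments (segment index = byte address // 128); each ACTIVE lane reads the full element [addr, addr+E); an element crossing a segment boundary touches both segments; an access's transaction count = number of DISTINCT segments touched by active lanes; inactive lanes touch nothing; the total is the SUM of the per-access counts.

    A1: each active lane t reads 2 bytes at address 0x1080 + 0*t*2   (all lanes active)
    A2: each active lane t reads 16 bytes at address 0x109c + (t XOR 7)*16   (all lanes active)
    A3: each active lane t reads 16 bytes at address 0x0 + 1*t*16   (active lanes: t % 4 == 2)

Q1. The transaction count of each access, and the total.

A1: 1 transaction
A2: 2 transactions
A3: 1 transaction

Answer: 1,2,1; total 4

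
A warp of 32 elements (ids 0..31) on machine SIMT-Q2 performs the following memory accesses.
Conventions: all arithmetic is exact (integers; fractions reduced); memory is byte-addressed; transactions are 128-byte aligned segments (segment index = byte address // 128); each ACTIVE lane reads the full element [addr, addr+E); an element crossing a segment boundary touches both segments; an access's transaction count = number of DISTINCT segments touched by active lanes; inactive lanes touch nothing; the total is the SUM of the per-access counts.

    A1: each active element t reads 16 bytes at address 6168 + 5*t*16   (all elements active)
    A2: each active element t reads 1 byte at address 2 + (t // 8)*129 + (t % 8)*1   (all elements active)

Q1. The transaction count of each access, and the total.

A1: 20 transactions
A2: 4 transactions

Answer: 20,4; total 24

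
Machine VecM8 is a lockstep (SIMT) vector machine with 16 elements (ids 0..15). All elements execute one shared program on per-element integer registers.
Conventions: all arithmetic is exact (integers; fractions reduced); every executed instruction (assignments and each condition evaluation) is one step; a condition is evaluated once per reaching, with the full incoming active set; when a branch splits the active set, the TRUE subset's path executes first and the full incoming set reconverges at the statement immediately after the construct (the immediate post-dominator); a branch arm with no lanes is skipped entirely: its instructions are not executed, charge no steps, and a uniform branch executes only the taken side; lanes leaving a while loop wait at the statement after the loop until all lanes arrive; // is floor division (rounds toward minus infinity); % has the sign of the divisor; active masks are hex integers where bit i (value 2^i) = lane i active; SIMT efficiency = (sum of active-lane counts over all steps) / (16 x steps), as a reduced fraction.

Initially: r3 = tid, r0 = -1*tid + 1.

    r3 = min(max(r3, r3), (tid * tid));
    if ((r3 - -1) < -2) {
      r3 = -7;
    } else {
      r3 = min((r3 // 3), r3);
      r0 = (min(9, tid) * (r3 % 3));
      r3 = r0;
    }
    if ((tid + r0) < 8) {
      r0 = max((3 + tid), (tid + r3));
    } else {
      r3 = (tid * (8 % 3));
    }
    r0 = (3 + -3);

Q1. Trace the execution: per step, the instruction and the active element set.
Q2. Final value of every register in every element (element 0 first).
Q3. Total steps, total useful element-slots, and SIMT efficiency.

step 0: r3 <- min(max(r3, r3), (tid * tid)) 0xffff
step 1: eval ((r3 - -1) < -2)        0xffff
step 2: r3 <- min((r3 // 3), r3)     0xffff
step 3: r0 <- (min(9, tid) * (r3 % 3)) 0xffff
step 4: r3 <- r0                     0xffff
step 5: eval ((tid + r0) < 8)        0xffff
step 6: r0 <- max((3 + tid), (tid + r3)) 0x000f
step 7: r3 <- (tid * (8 % 3))        0xfff0
step 8: r0 <- (3 + -3)               0xffff

Answer: 9 steps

r3: 0,0,0,3,8,10,12,14,16,18,20,22,24,26,28,30
r0: 0,0,0,0,0,0,0,0,0,0,0,0,0,0,0,0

steps = 9; useful = 128; efficiency = 128/144 = 8/9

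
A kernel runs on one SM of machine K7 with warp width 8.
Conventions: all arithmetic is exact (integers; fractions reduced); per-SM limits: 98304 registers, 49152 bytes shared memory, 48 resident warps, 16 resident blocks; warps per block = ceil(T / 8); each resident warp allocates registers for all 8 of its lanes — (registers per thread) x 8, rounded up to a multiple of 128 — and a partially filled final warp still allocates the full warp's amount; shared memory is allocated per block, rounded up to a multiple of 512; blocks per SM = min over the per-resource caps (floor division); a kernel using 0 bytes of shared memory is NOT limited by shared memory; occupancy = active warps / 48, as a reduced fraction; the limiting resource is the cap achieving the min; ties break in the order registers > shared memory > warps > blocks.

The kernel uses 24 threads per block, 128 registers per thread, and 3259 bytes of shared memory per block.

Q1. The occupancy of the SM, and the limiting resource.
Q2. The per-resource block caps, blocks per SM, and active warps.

Answer: occupancy 13/16, limited by shared memory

registers: 32 blocks
shared memory: 13 blocks
warps: 16 blocks
blocks: 16 blocks

Answer: 13 blocks, 39 active warps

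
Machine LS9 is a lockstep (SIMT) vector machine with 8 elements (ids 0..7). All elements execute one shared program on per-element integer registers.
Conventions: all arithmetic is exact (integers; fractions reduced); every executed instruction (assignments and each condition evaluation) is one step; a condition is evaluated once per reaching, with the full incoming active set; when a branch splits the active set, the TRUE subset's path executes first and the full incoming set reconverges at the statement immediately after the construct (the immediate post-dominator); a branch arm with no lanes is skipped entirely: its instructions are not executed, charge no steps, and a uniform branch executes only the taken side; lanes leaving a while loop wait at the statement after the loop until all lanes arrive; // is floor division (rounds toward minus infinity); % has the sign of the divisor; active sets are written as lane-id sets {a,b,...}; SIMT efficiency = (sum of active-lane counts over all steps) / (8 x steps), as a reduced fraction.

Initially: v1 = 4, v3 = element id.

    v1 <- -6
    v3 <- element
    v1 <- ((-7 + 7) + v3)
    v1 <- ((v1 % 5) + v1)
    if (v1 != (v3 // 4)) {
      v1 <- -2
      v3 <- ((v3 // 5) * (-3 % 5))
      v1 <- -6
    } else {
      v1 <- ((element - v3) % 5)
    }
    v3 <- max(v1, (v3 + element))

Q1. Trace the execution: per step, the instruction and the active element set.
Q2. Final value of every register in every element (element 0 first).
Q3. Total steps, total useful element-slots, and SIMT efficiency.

step 0: v1 <- -6                     {0,1,2,3,4,5,6,7}
step 1: v3 <- element                {0,1,2,3,4,5,6,7}
step 2: v1 <- ((-7 + 7) + v3)        {0,1,2,3,4,5,6,7}
step 3: v1 <- ((v1 % 5) + v1)        {0,1,2,3,4,5,6,7}
step 4: eval (v1 != (v3 // 4))       {0,1,2,3,4,5,6,7}
step 5: v1 <- -2                     {1,2,3,4,5,6,7}
step 6: v3 <- ((v3 // 5) * (-3 % 5)) {1,2,3,4,5,6,7}
step 7: v1 <- -6                     {1,2,3,4,5,6,7}
step 8: v1 <- ((element - v3) % 5)   {0}
step 9: v3 <- max(v1, (v3 + element)) {0,1,2,3,4,5,6,7}

Answer: 10 steps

v1: 0,-6,-6,-6,-6,-6,-6,-6
v3: 0,1,2,3,4,7,8,9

steps = 10; useful = 70; efficiency = 70/80 = 7/8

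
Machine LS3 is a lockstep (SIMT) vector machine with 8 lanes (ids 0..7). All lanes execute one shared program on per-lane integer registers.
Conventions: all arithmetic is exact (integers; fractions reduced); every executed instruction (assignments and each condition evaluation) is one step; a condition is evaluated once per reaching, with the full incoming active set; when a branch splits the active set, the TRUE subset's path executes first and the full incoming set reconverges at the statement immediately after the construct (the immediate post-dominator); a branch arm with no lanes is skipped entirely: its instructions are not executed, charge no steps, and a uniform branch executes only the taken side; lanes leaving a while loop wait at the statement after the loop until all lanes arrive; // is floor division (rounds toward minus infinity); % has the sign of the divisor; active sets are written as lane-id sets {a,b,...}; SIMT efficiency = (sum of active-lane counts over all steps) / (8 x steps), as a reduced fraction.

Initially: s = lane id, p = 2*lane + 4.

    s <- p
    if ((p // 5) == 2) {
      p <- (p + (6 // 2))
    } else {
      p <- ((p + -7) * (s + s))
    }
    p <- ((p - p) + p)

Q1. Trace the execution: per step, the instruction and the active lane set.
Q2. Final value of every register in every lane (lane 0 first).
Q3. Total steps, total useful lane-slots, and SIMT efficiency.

step 0: s <- p                       {0,1,2,3,4,5,6,7}
step 1: eval ((p // 5) == 2)         {0,1,2,3,4,5,6,7}
step 2: p <- (p + (6 // 2))          {3,4,5}
step 3: p <- ((p + -7) * (s + s))    {0,1,2,6,7}
step 4: p <- ((p - p) + p)           {0,1,2,3,4,5,6,7}

Answer: 5 steps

s: 4,6,8,10,12,14,16,18
p: -24,-12,16,13,15,17,288,396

steps = 5; useful = 32; efficiency = 32/40 = 4/5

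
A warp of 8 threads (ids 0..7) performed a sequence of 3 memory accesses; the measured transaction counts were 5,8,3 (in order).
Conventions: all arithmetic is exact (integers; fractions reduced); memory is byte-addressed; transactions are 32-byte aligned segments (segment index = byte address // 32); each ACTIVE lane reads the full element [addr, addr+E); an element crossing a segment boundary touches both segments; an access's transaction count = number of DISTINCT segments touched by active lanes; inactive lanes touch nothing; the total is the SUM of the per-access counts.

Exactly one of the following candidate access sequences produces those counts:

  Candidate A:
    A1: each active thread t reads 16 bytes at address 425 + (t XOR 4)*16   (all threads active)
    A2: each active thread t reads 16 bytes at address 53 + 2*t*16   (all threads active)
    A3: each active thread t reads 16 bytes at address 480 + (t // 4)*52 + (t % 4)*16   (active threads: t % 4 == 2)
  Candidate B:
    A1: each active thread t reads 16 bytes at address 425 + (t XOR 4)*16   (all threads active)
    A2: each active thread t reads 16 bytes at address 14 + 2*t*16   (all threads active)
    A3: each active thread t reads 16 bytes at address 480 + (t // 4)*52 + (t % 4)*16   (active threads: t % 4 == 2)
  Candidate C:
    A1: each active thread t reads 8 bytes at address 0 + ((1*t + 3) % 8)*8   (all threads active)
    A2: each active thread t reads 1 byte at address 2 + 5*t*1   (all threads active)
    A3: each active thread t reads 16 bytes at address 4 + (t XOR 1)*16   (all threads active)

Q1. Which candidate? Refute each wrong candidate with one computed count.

A: A2 gives 9 transactions, not 8
C: A1 gives 2 transactions, not 5
B: all counts match (5,8,3)

Answer: B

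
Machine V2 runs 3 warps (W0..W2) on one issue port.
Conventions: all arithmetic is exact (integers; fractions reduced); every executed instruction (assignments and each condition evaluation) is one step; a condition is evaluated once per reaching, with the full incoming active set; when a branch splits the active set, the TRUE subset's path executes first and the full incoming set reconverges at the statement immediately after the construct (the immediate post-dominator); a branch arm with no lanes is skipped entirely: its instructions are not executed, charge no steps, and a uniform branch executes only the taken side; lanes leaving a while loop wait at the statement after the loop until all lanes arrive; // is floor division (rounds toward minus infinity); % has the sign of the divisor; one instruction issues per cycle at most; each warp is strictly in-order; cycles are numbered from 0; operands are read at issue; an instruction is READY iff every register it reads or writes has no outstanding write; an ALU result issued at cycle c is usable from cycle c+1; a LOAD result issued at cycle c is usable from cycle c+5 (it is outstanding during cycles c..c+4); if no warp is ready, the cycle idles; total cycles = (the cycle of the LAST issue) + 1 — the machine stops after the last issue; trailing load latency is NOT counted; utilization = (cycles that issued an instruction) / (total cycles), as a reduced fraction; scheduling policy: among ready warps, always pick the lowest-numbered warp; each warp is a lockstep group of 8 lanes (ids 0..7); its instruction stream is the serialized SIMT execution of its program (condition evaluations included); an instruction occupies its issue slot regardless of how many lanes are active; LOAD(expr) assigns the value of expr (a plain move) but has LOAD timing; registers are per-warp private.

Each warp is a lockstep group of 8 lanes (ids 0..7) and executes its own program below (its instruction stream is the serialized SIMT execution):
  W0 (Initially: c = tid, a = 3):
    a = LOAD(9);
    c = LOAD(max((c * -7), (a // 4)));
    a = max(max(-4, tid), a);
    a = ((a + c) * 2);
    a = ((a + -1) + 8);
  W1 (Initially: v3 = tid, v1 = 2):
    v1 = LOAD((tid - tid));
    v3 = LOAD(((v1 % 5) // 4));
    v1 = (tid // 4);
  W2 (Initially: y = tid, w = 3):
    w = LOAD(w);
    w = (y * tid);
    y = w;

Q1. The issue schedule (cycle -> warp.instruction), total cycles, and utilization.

cycle 0: W0.I0
cycle 1: W1.I0
cycle 2: W2.I0
cycle 3: idle
cycle 4: idle
cycle 5: W0.I1
cycle 6: W0.I2
cycle 7: W1.I1
cycle 8: W1.I2
cycle 9: W2.I1
cycle 10: W0.I3
cycle 11: W0.I4
cycle 12: W2.I2

Answer: 13 cycles, utilization 11/13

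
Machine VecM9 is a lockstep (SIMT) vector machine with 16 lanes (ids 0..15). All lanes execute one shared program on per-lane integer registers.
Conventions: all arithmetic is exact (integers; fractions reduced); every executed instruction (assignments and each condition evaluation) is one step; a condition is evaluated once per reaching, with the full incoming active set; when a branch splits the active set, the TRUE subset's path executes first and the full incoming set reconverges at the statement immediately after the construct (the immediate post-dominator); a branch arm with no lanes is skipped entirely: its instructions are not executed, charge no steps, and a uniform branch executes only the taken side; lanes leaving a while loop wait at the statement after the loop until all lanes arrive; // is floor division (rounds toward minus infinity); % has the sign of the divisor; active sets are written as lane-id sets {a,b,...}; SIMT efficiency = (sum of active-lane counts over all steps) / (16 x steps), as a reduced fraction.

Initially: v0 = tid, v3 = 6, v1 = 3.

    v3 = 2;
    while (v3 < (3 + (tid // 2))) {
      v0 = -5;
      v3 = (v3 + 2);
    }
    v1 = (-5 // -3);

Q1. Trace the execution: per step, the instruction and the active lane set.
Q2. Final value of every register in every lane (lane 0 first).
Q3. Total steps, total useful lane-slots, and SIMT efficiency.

step 0: v3 <- 2                      {0,1,2,3,4,5,6,7,8,9,10,11,12,13,14,15}
step 1: eval (v3 < (3 + (tid // 2))) {0,1,2,3,4,5,6,7,8,9,10,11,12,13,14,15}
step 2: v0 <- -5                     {0,1,2,3,4,5,6,7,8,9,10,11,12,13,14,15}
step 3: v3 <- (v3 + 2)               {0,1,2,3,4,5,6,7,8,9,10,11,12,13,14,15}
step 4: eval (v3 < (3 + (tid // 2))) {0,1,2,3,4,5,6,7,8,9,10,11,12,13,14,15}
step 5: v0 <- -5                     {4,5,6,7,8,9,10,11,12,13,14,15}
step 6: v3 <- (v3 + 2)               {4,5,6,7,8,9,10,11,12,13,14,15}
step 7: eval (v3 < (3 + (tid // 2))) {4,5,6,7,8,9,10,11,12,13,14,15}
step 8: v0 <- -5                     {8,9,10,11,12,13,14,15}
step 9: v3 <- (v3 + 2)               {8,9,10,11,12,13,14,15}
step 10: eval (v3 < (3 + (tid // 2))) {8,9,10,11,12,13,14,15}
step 11: v0 <- -5                     {12,13,14,15}
step 12: v3 <- (v3 + 2)               {12,13,14,15}
step 13: eval (v3 < (3 + (tid // 2))) {12,13,14,15}
step 14: v1 <- (-5 // -3)             {0,1,2,3,4,5,6,7,8,9,10,11,12,13,14,15}

Answer: 15 steps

v0: -5,-5,-5,-5,-5,-5,-5,-5,-5,-5,-5,-5,-5,-5,-5,-5
v3: 4,4,4,4,6,6,6,6,8,8,8,8,10,10,10,10
v1: 1,1,1,1,1,1,1,1,1,1,1,1,1,1,1,1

steps = 15; useful = 168; efficiency = 168/240 = 7/10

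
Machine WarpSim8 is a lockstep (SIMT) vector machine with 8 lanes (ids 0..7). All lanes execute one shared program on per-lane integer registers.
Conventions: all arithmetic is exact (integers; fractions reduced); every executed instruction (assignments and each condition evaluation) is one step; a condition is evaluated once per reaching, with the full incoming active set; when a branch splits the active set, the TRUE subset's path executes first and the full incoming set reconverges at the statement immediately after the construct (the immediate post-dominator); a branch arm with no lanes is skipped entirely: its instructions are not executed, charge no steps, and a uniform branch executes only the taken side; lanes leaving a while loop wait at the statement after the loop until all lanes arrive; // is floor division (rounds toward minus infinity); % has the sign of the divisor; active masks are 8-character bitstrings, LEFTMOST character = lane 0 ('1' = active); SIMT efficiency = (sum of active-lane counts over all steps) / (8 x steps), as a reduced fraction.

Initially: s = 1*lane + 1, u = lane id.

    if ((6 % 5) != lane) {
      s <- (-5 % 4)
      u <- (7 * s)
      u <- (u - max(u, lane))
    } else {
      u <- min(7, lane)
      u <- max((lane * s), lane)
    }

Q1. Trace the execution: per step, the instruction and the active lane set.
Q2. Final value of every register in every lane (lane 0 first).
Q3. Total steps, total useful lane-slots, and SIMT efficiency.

step 0: eval ((6 % 5) != lane)       11111111
step 1: s <- (-5 % 4)                10111111
step 2: u <- (7 * s)                 10111111
step 3: u <- (u - max(u, lane))      10111111
step 4: u <- min(7, lane)            01000000
step 5: u <- max((lane * s), lane)   01000000

Answer: 6 steps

s: 3,2,3,3,3,3,3,3
u: 0,2,0,0,0,0,0,0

steps = 6; useful = 31; efficiency = 31/48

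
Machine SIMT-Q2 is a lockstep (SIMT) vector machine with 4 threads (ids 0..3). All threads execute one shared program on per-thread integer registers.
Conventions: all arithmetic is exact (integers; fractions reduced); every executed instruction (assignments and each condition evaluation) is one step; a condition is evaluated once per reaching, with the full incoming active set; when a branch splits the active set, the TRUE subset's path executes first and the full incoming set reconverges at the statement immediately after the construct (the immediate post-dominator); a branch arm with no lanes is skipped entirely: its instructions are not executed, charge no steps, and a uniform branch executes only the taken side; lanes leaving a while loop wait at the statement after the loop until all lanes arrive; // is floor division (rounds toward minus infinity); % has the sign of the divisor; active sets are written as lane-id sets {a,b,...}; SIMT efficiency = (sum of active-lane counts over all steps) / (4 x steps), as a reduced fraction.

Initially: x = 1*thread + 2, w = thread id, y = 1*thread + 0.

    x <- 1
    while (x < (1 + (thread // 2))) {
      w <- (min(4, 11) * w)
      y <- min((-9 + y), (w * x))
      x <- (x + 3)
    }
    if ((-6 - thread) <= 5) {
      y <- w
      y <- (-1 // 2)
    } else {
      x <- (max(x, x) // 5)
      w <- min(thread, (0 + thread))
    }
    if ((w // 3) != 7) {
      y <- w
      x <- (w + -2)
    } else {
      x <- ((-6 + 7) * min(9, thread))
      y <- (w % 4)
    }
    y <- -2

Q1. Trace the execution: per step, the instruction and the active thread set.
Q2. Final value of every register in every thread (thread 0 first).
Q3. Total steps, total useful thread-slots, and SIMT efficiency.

step 0: x <- 1                       {0,1,2,3}
step 1: eval (x < (1 + (thread // 2))) {0,1,2,3}
step 2: w <- (min(4, 11) * w)        {2,3}
step 3: y <- min((-9 + y), (w * x))  {2,3}
step 4: x <- (x + 3)                 {2,3}
step 5: eval (x < (1 + (thread // 2))) {2,3}
step 6: eval ((-6 - thread) <= 5)    {0,1,2,3}
step 7: y <- w                       {0,1,2,3}
step 8: y <- (-1 // 2)               {0,1,2,3}
step 9: eval ((w // 3) != 7)         {0,1,2,3}
step 10: y <- w                       {0,1,2,3}
step 11: x <- (w + -2)                {0,1,2,3}
step 12: y <- -2                      {0,1,2,3}

Answer: 13 steps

x: -2,-1,6,10
w: 0,1,8,12
y: -2,-2,-2,-2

steps = 13; useful = 44; efficiency = 44/52 = 11/13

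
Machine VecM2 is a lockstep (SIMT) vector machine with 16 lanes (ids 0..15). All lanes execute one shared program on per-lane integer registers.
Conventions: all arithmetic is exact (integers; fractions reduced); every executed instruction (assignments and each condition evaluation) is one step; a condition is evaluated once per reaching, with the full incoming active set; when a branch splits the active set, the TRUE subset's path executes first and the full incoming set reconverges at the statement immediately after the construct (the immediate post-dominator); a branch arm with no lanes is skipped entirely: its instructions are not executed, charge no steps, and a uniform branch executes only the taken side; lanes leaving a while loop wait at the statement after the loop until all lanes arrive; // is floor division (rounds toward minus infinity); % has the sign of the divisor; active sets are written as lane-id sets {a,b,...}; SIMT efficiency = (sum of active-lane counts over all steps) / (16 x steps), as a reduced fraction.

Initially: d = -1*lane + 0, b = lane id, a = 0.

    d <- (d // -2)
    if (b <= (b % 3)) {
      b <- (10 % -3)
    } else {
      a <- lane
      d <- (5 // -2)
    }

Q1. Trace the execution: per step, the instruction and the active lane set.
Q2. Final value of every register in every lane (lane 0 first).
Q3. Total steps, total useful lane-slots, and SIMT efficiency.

step 0: d <- (d // -2)               {0,1,2,3,4,5,6,7,8,9,10,11,12,13,14,15}
step 1: eval (b <= (b % 3))          {0,1,2,3,4,5,6,7,8,9,10,11,12,13,14,15}
step 2: b <- (10 % -3)               {0,1,2}
step 3: a <- lane                    {3,4,5,6,7,8,9,10,11,12,13,14,15}
step 4: d <- (5 // -2)               {3,4,5,6,7,8,9,10,11,12,13,14,15}

Answer: 5 steps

d: 0,0,1,-3,-3,-3,-3,-3,-3,-3,-3,-3,-3,-3,-3,-3
b: -2,-2,-2,3,4,5,6,7,8,9,10,11,12,13,14,15
a: 0,0,0,3,4,5,6,7,8,9,10,11,12,13,14,15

steps = 5; useful = 61; efficiency = 61/80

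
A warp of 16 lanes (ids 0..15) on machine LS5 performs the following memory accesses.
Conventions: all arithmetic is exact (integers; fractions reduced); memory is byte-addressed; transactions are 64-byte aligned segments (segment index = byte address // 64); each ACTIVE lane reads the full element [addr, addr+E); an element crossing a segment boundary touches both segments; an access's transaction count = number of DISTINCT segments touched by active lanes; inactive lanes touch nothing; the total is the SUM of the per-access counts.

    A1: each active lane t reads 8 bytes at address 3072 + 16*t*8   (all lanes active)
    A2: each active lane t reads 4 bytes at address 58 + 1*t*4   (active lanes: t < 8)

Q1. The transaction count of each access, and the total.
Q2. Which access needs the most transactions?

A1: 16 transactions
A2: 2 transactions

Answer: 16,2; total 18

Answer: A1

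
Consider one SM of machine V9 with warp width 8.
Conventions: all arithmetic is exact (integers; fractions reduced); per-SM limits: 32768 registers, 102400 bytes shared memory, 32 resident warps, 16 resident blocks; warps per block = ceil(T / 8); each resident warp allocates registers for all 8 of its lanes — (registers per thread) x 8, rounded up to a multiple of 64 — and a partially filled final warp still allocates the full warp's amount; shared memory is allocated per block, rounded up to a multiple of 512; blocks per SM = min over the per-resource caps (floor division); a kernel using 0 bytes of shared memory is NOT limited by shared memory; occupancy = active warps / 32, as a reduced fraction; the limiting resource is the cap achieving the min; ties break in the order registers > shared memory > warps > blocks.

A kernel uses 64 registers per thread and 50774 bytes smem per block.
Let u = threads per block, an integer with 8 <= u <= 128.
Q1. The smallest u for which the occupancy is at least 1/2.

Answer: u = 57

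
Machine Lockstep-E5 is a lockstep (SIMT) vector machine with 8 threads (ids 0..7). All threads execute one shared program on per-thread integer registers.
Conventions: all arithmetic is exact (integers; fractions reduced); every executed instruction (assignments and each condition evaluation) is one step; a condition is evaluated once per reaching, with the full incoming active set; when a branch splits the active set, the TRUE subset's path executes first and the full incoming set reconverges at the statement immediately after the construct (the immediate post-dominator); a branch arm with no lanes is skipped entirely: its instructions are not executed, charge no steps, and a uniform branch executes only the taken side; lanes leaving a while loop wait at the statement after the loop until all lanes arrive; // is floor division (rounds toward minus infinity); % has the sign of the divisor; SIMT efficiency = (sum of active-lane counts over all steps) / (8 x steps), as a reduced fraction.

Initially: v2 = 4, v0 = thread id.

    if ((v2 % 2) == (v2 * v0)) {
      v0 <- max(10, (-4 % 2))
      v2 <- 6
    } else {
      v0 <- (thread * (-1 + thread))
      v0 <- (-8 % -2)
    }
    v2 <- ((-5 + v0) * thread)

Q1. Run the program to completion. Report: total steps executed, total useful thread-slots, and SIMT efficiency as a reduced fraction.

Answer: 6 steps, 32 useful, 2/3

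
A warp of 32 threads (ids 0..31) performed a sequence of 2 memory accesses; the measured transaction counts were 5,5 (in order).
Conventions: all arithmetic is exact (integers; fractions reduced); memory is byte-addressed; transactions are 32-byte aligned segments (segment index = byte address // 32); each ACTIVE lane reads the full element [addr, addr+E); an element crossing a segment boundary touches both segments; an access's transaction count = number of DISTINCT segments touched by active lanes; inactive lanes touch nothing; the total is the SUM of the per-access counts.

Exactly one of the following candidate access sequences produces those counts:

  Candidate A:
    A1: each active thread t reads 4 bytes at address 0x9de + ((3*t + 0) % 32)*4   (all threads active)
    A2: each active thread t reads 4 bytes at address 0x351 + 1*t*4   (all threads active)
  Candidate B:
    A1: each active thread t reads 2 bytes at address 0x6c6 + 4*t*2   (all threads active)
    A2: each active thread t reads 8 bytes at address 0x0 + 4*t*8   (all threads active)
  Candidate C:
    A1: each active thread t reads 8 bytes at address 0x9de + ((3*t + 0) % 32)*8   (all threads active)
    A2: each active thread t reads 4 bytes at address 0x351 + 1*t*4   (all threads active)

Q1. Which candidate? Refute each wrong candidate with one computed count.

B: A1 gives 8 transactions, not 5
C: A1 gives 9 transactions, not 5
A: all counts match (5,5)

Answer: A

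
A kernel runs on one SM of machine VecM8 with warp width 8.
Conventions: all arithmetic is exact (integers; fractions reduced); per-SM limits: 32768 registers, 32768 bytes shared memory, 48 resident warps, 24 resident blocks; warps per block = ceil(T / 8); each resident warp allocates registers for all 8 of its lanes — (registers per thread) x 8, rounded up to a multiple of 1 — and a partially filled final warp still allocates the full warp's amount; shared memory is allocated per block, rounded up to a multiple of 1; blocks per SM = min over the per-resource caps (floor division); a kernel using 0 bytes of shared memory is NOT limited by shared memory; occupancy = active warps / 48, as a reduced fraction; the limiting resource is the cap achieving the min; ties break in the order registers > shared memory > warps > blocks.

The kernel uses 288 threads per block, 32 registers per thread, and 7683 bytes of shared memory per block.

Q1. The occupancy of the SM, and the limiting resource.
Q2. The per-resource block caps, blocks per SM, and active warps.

Answer: occupancy 3/4, limited by warps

registers: 3 blocks
shared memory: 4 blocks
warps: 1 block
blocks: 24 blocks

Answer: 1 block, 36 active warps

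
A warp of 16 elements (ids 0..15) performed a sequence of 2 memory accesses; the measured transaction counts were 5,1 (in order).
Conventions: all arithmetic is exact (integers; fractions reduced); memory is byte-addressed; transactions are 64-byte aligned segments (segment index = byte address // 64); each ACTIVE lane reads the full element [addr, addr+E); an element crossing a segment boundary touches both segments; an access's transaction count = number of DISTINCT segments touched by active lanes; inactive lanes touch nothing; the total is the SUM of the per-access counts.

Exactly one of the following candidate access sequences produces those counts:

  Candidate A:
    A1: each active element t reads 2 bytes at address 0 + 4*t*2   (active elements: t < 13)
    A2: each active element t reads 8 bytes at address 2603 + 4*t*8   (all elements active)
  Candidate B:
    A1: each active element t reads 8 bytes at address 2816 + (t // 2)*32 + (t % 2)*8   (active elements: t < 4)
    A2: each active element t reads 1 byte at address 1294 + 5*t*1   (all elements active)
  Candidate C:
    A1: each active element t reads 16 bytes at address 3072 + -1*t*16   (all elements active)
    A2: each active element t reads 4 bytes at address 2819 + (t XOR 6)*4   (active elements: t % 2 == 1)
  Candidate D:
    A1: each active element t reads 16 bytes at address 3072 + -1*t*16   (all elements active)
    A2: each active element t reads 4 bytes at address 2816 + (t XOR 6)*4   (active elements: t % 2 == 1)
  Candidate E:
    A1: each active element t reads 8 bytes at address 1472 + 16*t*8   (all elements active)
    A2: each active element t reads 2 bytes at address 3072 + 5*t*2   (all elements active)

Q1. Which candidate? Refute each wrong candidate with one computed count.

A: A1 gives 2 transactions, not 5
B: A1 gives 1 transaction, not 5
C: A2 gives 2 transactions, not 1
E: A1 gives 16 transactions, not 5
D: all counts match (5,1)

Answer: D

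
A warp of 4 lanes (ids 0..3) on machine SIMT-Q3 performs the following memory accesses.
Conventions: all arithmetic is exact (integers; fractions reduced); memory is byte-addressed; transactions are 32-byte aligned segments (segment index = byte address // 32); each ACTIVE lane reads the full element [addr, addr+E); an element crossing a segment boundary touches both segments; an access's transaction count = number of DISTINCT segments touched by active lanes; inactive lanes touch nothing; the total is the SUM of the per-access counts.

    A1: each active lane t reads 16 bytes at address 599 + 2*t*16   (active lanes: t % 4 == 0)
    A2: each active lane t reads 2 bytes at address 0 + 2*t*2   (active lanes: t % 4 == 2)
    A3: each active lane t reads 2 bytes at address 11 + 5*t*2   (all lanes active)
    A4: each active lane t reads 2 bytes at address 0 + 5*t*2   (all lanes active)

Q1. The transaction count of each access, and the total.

A1: 2 transactions
A2: 1 transaction
A3: 2 transactions
A4: 1 transaction

Answer: 2,1,2,1; total 6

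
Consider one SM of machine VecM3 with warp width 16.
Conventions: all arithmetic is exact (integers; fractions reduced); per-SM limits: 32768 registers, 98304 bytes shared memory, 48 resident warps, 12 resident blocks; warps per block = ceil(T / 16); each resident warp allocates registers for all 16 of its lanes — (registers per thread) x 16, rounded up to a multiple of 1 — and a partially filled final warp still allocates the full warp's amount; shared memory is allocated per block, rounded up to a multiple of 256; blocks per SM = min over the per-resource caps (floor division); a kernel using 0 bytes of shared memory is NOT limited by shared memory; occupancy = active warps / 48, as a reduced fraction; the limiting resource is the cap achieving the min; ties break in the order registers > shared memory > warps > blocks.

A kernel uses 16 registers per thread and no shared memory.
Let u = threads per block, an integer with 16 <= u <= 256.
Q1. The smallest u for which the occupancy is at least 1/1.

Answer: u = 49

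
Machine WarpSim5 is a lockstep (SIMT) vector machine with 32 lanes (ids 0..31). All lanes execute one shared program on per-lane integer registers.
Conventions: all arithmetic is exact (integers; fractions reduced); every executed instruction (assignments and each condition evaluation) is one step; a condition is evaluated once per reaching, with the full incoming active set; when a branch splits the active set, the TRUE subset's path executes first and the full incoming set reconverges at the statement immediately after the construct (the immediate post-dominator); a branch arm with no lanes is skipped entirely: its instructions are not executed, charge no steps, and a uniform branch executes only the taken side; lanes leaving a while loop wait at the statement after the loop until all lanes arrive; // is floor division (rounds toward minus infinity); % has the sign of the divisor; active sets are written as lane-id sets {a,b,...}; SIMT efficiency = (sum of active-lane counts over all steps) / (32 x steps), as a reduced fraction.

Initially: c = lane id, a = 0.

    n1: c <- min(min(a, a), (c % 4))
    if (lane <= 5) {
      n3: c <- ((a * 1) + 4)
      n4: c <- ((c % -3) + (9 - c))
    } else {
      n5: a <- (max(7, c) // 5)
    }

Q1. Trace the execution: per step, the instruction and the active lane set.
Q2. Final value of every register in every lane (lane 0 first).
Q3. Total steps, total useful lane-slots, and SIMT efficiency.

step 0: c <- min(min(a, a), (c % 4)) {0,1,2,3,4,5,6,7,8,9,10,11,12,13,14,15,16,17,18,19,20,21,22,23,24,25,26,27,28,29,30,31}
step 1: eval (lane <= 5)             {0,1,2,3,4,5,6,7,8,9,10,11,12,13,14,15,16,17,18,19,20,21,22,23,24,25,26,27,28,29,30,31}
step 2: c <- ((a * 1) + 4)           {0,1,2,3,4,5}
step 3: c <- ((c % -3) + (9 - c))    {0,1,2,3,4,5}
step 4: a <- (max(7, c) // 5)        {6,7,8,9,10,11,12,13,14,15,16,17,18,19,20,21,22,23,24,25,26,27,28,29,30,31}

Answer: 5 steps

c: 3,3,3,3,3,3,0,0,0,0,0,0,0,0,0,0,0,0,0,0,0,0,0,0,0,0,0,0,0,0,0,0
a: 0,0,0,0,0,0,1,1,1,1,1,1,1,1,1,1,1,1,1,1,1,1,1,1,1,1,1,1,1,1,1,1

steps = 5; useful = 102; efficiency = 102/160 = 51/80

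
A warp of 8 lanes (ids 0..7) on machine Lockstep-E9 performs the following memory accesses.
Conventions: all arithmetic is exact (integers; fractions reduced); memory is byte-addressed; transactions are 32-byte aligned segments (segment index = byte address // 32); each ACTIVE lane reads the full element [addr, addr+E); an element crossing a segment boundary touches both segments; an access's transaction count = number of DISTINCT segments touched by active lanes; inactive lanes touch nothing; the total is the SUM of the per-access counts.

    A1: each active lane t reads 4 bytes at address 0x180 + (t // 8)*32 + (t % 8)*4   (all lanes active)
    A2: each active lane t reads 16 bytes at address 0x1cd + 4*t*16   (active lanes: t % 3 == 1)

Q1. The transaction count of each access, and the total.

A1: 1 transaction
A2: 3 transactions

Answer: 1,3; total 4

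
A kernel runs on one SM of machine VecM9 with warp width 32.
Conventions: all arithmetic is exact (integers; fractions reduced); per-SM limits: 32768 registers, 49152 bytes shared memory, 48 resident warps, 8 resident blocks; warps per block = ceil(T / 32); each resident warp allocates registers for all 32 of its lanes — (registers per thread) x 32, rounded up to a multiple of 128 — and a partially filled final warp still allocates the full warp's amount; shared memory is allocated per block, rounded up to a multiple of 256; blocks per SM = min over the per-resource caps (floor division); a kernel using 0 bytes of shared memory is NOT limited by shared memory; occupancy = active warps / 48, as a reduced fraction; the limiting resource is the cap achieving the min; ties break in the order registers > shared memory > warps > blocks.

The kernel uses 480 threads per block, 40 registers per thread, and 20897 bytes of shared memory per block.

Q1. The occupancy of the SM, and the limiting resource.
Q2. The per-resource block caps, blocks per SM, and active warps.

Answer: occupancy 5/16, limited by registers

registers: 1 block
shared memory: 2 blocks
warps: 3 blocks
blocks: 8 blocks

Answer: 1 block, 15 active warps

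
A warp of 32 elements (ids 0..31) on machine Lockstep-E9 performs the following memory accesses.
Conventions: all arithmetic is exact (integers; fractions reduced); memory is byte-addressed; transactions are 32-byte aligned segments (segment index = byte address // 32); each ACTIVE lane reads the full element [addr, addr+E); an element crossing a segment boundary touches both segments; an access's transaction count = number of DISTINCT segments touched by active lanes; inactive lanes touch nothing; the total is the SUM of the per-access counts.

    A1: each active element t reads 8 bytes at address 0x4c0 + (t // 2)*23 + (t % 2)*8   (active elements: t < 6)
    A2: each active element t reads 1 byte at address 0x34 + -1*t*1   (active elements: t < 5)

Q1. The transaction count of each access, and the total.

A1: 2 transactions
A2: 1 transaction

Answer: 2,1; total 3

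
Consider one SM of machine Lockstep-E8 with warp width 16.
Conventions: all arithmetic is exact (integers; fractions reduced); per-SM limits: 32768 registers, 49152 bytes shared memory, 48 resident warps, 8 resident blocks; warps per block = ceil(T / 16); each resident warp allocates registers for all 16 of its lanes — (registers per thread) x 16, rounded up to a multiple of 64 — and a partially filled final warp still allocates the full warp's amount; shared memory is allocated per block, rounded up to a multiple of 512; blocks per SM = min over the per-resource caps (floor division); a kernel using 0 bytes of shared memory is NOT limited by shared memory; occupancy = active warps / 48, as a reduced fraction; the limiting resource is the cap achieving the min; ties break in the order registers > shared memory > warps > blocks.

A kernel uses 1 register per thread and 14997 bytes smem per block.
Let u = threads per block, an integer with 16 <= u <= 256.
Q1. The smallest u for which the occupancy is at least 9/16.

Answer: u = 129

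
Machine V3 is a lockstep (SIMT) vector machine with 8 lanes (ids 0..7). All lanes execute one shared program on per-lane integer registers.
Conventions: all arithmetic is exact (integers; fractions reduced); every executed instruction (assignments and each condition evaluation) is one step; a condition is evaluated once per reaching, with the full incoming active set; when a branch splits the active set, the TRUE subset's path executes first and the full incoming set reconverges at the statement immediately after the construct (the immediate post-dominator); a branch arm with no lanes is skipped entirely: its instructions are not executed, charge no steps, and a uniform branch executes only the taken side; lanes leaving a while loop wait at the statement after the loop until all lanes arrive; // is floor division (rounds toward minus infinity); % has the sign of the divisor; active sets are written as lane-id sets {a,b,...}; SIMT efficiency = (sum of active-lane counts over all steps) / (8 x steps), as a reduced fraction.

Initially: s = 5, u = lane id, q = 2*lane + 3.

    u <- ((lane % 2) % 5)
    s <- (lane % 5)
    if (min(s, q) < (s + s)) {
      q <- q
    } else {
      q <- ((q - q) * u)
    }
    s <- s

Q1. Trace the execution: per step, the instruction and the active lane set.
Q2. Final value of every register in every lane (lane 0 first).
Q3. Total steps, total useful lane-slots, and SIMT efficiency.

step 0: u <- ((lane % 2) % 5)        {0,1,2,3,4,5,6,7}
step 1: s <- (lane % 5)              {0,1,2,3,4,5,6,7}
step 2: eval (min(s, q) < (s + s))   {0,1,2,3,4,5,6,7}
step 3: q <- q                       {1,2,3,4,6,7}
step 4: q <- ((q - q) * u)           {0,5}
step 5: s <- s                       {0,1,2,3,4,5,6,7}

Answer: 6 steps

s: 0,1,2,3,4,0,1,2
u: 0,1,0,1,0,1,0,1
q: 0,5,7,9,11,0,15,17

steps = 6; useful = 40; efficiency = 40/48 = 5/6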